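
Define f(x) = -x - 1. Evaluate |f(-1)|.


f(-1) = 0
|0| = 0

0


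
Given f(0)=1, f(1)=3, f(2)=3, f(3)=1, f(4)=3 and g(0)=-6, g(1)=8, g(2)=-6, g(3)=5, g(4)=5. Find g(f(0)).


8


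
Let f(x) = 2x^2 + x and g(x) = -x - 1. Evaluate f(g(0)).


g(0) = -1
f(-1) = 2*(-1)^2 + 1*(-1) = 1

1


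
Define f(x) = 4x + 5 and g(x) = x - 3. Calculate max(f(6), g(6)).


29


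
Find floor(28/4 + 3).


28/4 = 7
7 + 3 = 10
floor(10) = 10

10


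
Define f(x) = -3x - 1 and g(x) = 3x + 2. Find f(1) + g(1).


f(1) = -4
g(1) = 5
Sum = 1

1


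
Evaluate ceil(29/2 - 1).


29/2 = 14.5
14.5 - 1 = 13.5
ceil(13.5) = 14

14


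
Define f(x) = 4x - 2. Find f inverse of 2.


Solve 4x - 2 = 2
x = (2 + 2) / 4 = 1

1


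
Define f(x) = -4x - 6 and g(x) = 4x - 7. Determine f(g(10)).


g(10) = 33
f(33) = -138

-138


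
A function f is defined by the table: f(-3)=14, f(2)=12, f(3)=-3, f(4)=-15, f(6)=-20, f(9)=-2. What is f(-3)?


14


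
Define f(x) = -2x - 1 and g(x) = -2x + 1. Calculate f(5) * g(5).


99


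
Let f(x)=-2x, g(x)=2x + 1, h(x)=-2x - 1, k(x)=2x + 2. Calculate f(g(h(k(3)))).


k(3) = 8
h(8) = -17
g(-17) = -33
f(-33) = 66

66


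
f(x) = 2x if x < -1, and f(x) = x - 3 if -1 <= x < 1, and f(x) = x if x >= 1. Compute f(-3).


-3 satisfies x < -1
f(-3) = -6

-6


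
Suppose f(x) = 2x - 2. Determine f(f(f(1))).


f(1) = 0
f(0) = -2
f(-2) = -6

-6


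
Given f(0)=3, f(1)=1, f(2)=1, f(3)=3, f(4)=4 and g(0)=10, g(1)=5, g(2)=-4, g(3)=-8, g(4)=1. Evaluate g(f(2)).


f(2) = 1
g(1) = 5

5


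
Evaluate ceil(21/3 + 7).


21/3 = 7
7 + 7 = 14
ceil(14) = 14

14


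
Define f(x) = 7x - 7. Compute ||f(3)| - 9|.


f(3) = 14
|14| = 14
|14 - 9| = 5

5


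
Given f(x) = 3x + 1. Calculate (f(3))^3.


f(3) = 10
(10)^3 = 1000

1000


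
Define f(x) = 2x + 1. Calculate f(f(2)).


f(2) = 5
f(5) = 11

11


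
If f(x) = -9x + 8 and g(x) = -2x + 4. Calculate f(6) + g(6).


f(6) = -46
g(6) = -8
Sum = -54

-54


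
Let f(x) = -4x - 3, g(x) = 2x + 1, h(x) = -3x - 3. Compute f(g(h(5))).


h(5) = -18
g(-18) = -35
f(-35) = 137

137


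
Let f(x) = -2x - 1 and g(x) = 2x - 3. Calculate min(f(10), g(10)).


f(10) = -21
g(10) = 17
min = -21

-21


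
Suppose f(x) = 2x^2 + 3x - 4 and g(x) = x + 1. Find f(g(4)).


g(4) = 5
f(5) = 2*(5)^2 + 3*(5) - 4 = 61

61


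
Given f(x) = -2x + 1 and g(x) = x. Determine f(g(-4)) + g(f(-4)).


f(g(-4)) = 9
g(f(-4)) = 9
Sum = 18

18


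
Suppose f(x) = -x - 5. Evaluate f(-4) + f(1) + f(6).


-18


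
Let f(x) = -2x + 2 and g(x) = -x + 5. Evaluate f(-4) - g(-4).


f(-4) = 10
g(-4) = 9
Difference = 1

1


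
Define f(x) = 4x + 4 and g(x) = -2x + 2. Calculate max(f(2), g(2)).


f(2) = 12
g(2) = -2
max = 12

12


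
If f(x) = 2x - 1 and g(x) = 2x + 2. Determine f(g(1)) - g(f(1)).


f(g(1)) = 7
g(f(1)) = 4
Difference = 3

3


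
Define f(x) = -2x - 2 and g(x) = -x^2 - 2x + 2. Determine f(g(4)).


g(4) = -22
f(-22) = 42

42


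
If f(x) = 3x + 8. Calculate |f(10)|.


f(10) = 38
|38| = 38

38


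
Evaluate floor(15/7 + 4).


15/7 = 2.1429
2.1429 + 4 = 6.1429
floor(6.1429) = 6

6


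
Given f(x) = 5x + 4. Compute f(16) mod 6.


f(16) = 84
84 mod 6 = 0

0


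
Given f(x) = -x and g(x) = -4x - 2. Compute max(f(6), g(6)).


f(6) = -6
g(6) = -26
max = -6

-6


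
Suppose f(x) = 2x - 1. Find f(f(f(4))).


f(4) = 7
f(7) = 13
f(13) = 25

25


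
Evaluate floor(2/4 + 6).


2/4 = 0.5
0.5 + 6 = 6.5
floor(6.5) = 6

6


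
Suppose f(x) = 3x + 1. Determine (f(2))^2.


49


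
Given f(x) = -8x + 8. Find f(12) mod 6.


f(12) = -88
-88 mod 6 = 2

2


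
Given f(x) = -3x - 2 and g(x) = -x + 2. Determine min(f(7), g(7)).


f(7) = -23
g(7) = -5
min = -23

-23


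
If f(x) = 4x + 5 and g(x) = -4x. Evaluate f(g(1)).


g(1) = -4
f(-4) = -11

-11


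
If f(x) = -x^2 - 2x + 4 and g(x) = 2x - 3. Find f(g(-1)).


g(-1) = -5
f(-5) = (-1)*(-5)^2 - 2*(-5) + 4 = -11

-11


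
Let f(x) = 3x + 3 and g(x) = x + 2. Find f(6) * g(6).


f(6) = 21
g(6) = 8
Product = 168

168


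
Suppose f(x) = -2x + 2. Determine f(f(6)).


f(6) = -10
f(-10) = 22

22


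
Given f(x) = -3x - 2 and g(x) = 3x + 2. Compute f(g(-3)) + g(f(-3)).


f(g(-3)) = 19
g(f(-3)) = 23
Sum = 42

42


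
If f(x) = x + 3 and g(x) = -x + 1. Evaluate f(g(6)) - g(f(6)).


f(g(6)) = -2
g(f(6)) = -8
Difference = 6

6


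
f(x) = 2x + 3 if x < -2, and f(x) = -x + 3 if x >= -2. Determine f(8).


8 satisfies x >= -2
f(8) = -5

-5


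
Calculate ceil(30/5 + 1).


30/5 = 6
6 + 1 = 7
ceil(7) = 7

7


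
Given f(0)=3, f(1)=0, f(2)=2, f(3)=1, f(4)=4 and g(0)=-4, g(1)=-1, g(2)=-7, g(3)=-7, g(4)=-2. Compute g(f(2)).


f(2) = 2
g(2) = -7

-7


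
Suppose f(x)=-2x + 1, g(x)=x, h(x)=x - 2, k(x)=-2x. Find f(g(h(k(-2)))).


k(-2) = 4
h(4) = 2
g(2) = 2
f(2) = -3

-3


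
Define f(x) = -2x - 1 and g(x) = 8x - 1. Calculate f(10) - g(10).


f(10) = -21
g(10) = 79
Difference = -100

-100


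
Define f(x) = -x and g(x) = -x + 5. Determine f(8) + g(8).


f(8) = -8
g(8) = -3
Sum = -11

-11


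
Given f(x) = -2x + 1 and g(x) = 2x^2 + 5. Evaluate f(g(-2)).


g(-2) = 13
f(13) = -25

-25


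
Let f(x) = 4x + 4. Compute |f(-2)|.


f(-2) = -4
|-4| = 4

4


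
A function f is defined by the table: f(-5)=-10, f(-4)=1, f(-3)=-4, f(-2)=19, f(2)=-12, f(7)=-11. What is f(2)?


Reading from the table at x = 2

-12


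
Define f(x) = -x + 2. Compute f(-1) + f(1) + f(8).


f(-1) = 3
f(1) = 1
f(8) = -6
Sum = -2

-2


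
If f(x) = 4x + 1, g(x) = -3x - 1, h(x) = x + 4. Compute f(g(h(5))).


h(5) = 9
g(9) = -28
f(-28) = -111

-111


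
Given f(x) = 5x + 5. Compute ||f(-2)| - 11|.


f(-2) = -5
|-5| = 5
|5 - 11| = 6

6


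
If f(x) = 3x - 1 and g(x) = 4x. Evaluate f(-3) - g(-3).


f(-3) = -10
g(-3) = -12
Difference = 2

2


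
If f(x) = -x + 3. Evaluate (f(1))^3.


f(1) = 2
(2)^3 = 8

8


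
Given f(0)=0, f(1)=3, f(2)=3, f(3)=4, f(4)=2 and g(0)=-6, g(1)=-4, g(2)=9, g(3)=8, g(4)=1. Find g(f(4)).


f(4) = 2
g(2) = 9

9


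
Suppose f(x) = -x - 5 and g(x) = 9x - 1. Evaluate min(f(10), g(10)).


f(10) = -15
g(10) = 89
min = -15

-15


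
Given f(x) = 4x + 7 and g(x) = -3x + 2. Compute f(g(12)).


g(12) = -34
f(-34) = -129

-129


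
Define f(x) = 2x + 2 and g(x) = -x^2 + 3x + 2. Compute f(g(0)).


g(0) = 2
f(2) = 6

6


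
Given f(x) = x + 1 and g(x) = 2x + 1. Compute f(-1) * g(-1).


f(-1) = 0
g(-1) = -1
Product = 0

0


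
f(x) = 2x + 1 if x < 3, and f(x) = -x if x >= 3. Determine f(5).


5 satisfies x >= 3
f(5) = -5

-5


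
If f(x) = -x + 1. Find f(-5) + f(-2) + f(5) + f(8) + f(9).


-10


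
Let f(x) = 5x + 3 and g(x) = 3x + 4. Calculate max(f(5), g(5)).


f(5) = 28
g(5) = 19
max = 28

28


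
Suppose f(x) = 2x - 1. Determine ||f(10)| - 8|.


f(10) = 19
|19| = 19
|19 - 8| = 11

11


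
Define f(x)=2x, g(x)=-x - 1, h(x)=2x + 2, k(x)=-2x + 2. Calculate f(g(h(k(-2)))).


k(-2) = 6
h(6) = 14
g(14) = -15
f(-15) = -30

-30


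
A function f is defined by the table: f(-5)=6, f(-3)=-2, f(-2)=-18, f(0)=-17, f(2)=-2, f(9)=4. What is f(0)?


Reading from the table at x = 0

-17


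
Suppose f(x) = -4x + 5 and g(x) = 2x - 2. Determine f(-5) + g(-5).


f(-5) = 25
g(-5) = -12
Sum = 13

13


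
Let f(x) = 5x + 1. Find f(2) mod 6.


f(2) = 11
11 mod 6 = 5

5


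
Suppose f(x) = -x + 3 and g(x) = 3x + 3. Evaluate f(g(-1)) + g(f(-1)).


f(g(-1)) = 3
g(f(-1)) = 15
Sum = 18

18


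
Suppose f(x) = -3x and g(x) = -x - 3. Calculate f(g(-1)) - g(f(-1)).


f(g(-1)) = 6
g(f(-1)) = -6
Difference = 12

12


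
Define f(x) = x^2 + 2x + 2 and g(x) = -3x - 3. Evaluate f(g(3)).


g(3) = -12
f(-12) = 1*(-12)^2 + 2*(-12) + 2 = 122

122


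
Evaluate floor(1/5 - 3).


1/5 = 0.2
0.2 - 3 = -2.8
floor(-2.8) = -3

-3


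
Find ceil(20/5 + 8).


12


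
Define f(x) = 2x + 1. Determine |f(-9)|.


f(-9) = -17
|-17| = 17

17


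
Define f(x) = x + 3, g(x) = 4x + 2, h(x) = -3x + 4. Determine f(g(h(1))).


h(1) = 1
g(1) = 6
f(6) = 9

9


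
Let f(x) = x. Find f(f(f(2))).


f(2) = 2
f(2) = 2
f(2) = 2

2


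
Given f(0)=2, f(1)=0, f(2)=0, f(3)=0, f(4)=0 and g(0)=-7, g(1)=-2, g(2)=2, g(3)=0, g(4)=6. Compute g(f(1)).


-7


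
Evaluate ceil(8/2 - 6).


8/2 = 4
4 - 6 = -2
ceil(-2) = -2

-2


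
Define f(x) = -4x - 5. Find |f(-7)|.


f(-7) = 23
|23| = 23

23


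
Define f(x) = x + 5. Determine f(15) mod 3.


f(15) = 20
20 mod 3 = 2

2


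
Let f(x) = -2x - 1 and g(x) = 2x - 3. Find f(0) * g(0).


f(0) = -1
g(0) = -3
Product = 3

3


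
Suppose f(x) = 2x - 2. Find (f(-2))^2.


36


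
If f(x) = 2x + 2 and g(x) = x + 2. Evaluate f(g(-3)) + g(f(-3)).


-2


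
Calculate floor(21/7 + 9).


21/7 = 3
3 + 9 = 12
floor(12) = 12

12


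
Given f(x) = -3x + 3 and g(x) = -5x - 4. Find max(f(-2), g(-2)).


f(-2) = 9
g(-2) = 6
max = 9

9


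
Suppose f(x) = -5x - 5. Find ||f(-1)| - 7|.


f(-1) = 0
|0| = 0
|0 - 7| = 7

7


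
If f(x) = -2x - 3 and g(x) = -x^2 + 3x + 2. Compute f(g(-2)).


g(-2) = -8
f(-8) = 13

13


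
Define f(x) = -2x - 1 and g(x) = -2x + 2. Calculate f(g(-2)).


-13


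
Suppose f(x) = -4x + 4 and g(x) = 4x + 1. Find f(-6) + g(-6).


5


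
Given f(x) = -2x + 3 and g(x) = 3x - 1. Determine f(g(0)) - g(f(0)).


-3


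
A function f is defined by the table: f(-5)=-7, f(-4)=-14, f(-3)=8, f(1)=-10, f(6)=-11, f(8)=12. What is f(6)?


Reading from the table at x = 6

-11


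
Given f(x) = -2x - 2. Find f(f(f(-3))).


f(-3) = 4
f(4) = -10
f(-10) = 18

18


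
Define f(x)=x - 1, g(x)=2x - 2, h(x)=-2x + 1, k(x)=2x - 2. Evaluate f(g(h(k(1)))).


k(1) = 0
h(0) = 1
g(1) = 0
f(0) = -1

-1


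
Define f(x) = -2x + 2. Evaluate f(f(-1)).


-6


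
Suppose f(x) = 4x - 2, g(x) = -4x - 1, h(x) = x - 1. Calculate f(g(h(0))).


h(0) = -1
g(-1) = 3
f(3) = 10

10


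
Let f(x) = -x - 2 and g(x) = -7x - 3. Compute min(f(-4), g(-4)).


f(-4) = 2
g(-4) = 25
min = 2

2


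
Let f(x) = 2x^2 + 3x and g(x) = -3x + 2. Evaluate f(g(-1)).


65


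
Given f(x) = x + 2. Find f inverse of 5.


Solve x + 2 = 5
x = (5 - 2) / 1 = 3

3


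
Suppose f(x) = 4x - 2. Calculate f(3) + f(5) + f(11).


f(3) = 10
f(5) = 18
f(11) = 42
Sum = 70

70


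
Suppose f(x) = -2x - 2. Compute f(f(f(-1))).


f(-1) = 0
f(0) = -2
f(-2) = 2

2


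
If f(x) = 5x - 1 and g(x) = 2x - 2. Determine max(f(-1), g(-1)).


f(-1) = -6
g(-1) = -4
max = -4

-4


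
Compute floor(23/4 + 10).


23/4 = 5.75
5.75 + 10 = 15.75
floor(15.75) = 15

15


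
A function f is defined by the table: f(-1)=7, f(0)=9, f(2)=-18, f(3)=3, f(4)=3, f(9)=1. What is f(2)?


-18


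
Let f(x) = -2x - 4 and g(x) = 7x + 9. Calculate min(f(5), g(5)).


f(5) = -14
g(5) = 44
min = -14

-14


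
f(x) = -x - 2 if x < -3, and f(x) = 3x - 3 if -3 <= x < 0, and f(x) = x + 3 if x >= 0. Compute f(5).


8


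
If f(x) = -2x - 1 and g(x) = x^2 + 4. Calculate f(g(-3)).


g(-3) = 13
f(13) = -27

-27


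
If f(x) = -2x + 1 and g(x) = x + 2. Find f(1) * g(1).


f(1) = -1
g(1) = 3
Product = -3

-3


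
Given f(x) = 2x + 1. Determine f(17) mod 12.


f(17) = 35
35 mod 12 = 11

11


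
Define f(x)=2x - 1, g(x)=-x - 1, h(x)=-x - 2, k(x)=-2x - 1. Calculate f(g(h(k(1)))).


k(1) = -3
h(-3) = 1
g(1) = -2
f(-2) = -5

-5


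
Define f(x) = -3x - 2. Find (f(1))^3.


-125


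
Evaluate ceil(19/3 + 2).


19/3 = 6.3333
6.3333 + 2 = 8.3333
ceil(8.3333) = 9

9


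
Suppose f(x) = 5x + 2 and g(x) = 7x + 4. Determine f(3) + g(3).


f(3) = 17
g(3) = 25
Sum = 42

42


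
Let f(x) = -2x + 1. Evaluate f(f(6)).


f(6) = -11
f(-11) = 23

23


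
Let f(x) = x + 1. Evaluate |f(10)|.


f(10) = 11
|11| = 11

11


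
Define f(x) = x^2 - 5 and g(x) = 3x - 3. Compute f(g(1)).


g(1) = 0
f(0) = 1*(0)^2 - 5 = -5

-5


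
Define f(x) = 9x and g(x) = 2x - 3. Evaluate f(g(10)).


g(10) = 17
f(17) = 153

153


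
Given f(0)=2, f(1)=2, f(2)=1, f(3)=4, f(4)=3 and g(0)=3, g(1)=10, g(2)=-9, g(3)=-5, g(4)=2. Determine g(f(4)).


f(4) = 3
g(3) = -5

-5


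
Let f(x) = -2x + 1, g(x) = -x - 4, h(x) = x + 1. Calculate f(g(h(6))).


h(6) = 7
g(7) = -11
f(-11) = 23

23


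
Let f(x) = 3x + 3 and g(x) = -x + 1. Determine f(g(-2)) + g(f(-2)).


16


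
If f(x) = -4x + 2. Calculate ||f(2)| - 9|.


f(2) = -6
|-6| = 6
|6 - 9| = 3

3


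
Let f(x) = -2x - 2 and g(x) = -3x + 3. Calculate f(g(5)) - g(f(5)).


-17


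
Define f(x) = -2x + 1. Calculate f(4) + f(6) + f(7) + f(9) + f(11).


f(4) = -7
f(6) = -11
f(7) = -13
f(9) = -17
f(11) = -21
Sum = -69

-69


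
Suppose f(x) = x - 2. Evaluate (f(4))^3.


8


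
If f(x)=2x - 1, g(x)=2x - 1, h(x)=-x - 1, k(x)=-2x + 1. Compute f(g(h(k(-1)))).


k(-1) = 3
h(3) = -4
g(-4) = -9
f(-9) = -19

-19


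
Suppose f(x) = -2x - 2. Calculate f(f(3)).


f(3) = -8
f(-8) = 14

14


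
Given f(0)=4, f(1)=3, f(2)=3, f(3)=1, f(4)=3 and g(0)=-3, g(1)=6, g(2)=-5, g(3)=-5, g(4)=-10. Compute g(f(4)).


f(4) = 3
g(3) = -5

-5


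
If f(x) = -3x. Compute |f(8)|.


f(8) = -24
|-24| = 24

24


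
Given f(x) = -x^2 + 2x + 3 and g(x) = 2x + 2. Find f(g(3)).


g(3) = 8
f(8) = (-1)*(8)^2 + 2*(8) + 3 = -45

-45


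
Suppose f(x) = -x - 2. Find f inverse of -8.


Solve -x - 2 = -8
x = (-8 + 2) / (-1) = 6

6


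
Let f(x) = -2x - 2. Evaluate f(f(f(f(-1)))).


f(-1) = 0
f(0) = -2
f(-2) = 2
f(2) = -6

-6


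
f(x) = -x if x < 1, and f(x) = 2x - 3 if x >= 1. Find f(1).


1 satisfies x >= 1
f(1) = -1

-1


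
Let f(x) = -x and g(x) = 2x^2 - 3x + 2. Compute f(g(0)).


g(0) = 2
f(2) = -2

-2


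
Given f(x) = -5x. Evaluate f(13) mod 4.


f(13) = -65
-65 mod 4 = 3

3


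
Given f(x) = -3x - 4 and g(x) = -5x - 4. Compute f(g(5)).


g(5) = -29
f(-29) = 83

83


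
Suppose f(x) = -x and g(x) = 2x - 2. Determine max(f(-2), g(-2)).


f(-2) = 2
g(-2) = -6
max = 2

2


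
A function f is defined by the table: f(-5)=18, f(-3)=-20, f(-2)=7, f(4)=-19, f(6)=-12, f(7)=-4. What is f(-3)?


Reading from the table at x = -3

-20


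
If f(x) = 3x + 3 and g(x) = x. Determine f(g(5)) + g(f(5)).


36


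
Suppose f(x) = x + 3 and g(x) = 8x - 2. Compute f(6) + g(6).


f(6) = 9
g(6) = 46
Sum = 55

55


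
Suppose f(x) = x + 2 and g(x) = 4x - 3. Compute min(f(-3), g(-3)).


f(-3) = -1
g(-3) = -15
min = -15

-15


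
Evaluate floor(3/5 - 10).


3/5 = 0.6
0.6 - 10 = -9.4
floor(-9.4) = -10

-10


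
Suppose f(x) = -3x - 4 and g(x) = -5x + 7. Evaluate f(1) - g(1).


f(1) = -7
g(1) = 2
Difference = -9

-9


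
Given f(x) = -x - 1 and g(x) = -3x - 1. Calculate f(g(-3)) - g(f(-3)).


f(g(-3)) = -9
g(f(-3)) = -7
Difference = -2

-2


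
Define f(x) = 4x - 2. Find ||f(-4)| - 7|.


f(-4) = -18
|-18| = 18
|18 - 7| = 11

11


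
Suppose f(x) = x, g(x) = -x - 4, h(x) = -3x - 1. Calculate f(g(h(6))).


h(6) = -19
g(-19) = 15
f(15) = 15

15


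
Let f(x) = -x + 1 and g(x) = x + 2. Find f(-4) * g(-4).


f(-4) = 5
g(-4) = -2
Product = -10

-10


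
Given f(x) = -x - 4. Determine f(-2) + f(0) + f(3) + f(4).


f(-2) = -2
f(0) = -4
f(3) = -7
f(4) = -8
Sum = -21

-21


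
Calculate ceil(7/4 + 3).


7/4 = 1.75
1.75 + 3 = 4.75
ceil(4.75) = 5

5


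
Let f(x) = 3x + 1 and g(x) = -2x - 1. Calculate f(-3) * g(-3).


f(-3) = -8
g(-3) = 5
Product = -40

-40


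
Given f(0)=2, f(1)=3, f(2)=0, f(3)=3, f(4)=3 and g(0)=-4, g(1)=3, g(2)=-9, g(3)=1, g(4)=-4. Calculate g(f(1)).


f(1) = 3
g(3) = 1

1


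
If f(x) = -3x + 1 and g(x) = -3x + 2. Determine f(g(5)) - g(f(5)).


-4


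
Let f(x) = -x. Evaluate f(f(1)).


1


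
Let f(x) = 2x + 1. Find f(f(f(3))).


31


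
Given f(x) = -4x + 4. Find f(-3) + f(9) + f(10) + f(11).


f(-3) = 16
f(9) = -32
f(10) = -36
f(11) = -40
Sum = -92

-92


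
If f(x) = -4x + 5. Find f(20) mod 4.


1


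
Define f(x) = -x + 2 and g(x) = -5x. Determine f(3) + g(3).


f(3) = -1
g(3) = -15
Sum = -16

-16


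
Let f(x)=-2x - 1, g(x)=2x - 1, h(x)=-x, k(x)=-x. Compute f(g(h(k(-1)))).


5


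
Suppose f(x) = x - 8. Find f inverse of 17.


Solve x - 8 = 17
x = (17 + 8) / 1 = 25

25


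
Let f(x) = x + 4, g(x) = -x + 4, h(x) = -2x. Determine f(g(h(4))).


h(4) = -8
g(-8) = 12
f(12) = 16

16


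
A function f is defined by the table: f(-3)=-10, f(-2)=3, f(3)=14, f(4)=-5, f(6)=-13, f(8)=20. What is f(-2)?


Reading from the table at x = -2

3


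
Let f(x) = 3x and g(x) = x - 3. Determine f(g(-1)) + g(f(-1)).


f(g(-1)) = -12
g(f(-1)) = -6
Sum = -18

-18


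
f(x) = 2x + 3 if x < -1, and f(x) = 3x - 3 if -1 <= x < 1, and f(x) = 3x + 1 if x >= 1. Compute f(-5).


-5 satisfies x < -1
f(-5) = -7

-7


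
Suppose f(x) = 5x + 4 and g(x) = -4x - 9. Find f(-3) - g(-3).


f(-3) = -11
g(-3) = 3
Difference = -14

-14


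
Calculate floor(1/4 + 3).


1/4 = 0.25
0.25 + 3 = 3.25
floor(3.25) = 3

3


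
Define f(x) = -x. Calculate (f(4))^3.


f(4) = -4
(-4)^3 = -64

-64


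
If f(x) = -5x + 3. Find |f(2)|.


f(2) = -7
|-7| = 7

7


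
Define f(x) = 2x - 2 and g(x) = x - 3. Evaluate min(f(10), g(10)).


f(10) = 18
g(10) = 7
min = 7

7


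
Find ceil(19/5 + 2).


19/5 = 3.8
3.8 + 2 = 5.8
ceil(5.8) = 6

6


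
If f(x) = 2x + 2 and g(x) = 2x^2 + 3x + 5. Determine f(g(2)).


g(2) = 19
f(19) = 40

40


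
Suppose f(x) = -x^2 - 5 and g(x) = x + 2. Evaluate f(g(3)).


g(3) = 5
f(5) = (-1)*(5)^2 - 5 = -30

-30


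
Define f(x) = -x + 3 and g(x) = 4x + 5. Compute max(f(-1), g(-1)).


f(-1) = 4
g(-1) = 1
max = 4

4


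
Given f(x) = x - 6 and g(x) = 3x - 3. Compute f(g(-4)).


g(-4) = -15
f(-15) = -21

-21


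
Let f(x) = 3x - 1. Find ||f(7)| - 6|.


f(7) = 20
|20| = 20
|20 - 6| = 14

14


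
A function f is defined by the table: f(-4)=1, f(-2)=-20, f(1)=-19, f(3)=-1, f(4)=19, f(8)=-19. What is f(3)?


Reading from the table at x = 3

-1


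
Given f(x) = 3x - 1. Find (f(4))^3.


1331


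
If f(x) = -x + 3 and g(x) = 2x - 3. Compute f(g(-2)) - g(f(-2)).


3


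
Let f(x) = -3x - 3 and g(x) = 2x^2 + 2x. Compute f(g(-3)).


g(-3) = 12
f(12) = -39

-39


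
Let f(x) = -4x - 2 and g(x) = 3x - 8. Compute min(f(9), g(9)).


f(9) = -38
g(9) = 19
min = -38

-38


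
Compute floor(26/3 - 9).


26/3 = 8.6667
8.6667 - 9 = -0.3333
floor(-0.3333) = -1

-1


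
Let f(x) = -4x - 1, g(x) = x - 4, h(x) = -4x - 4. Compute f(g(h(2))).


h(2) = -12
g(-12) = -16
f(-16) = 63

63


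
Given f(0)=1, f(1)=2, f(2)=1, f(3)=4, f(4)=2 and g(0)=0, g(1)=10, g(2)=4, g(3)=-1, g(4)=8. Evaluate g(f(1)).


f(1) = 2
g(2) = 4

4


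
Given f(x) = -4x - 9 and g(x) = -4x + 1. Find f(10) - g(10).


-10


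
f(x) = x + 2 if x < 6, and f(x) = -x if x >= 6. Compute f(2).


2 satisfies x < 6
f(2) = 4

4


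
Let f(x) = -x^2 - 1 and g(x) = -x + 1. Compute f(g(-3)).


g(-3) = 4
f(4) = (-1)*(4)^2 - 1 = -17

-17


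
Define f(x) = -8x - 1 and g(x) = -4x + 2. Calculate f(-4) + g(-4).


f(-4) = 31
g(-4) = 18
Sum = 49

49


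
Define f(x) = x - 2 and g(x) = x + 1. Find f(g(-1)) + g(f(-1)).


f(g(-1)) = -2
g(f(-1)) = -2
Sum = -4

-4


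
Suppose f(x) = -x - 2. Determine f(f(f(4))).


f(4) = -6
f(-6) = 4
f(4) = -6

-6


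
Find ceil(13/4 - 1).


13/4 = 3.25
3.25 - 1 = 2.25
ceil(2.25) = 3

3


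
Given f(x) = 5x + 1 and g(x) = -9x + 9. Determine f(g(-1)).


91


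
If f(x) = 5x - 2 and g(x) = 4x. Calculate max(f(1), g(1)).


f(1) = 3
g(1) = 4
max = 4

4


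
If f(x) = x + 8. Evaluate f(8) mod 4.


f(8) = 16
16 mod 4 = 0

0


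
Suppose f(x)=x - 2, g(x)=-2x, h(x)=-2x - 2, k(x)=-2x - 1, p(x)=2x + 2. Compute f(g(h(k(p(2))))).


p(2) = 6
k(6) = -13
h(-13) = 24
g(24) = -48
f(-48) = -50

-50


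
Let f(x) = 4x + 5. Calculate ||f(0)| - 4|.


f(0) = 5
|5| = 5
|5 - 4| = 1

1


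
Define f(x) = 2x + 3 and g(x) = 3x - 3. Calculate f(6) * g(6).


f(6) = 15
g(6) = 15
Product = 225

225


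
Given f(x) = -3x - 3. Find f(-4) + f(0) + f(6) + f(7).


f(-4) = 9
f(0) = -3
f(6) = -21
f(7) = -24
Sum = -39

-39


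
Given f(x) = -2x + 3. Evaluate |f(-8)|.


f(-8) = 19
|19| = 19

19


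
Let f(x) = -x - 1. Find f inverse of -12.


Solve -x - 1 = -12
x = (-12 + 1) / (-1) = 11

11


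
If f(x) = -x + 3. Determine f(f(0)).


f(0) = 3
f(3) = 0

0


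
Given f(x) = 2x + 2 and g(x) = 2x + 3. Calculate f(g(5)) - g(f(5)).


f(g(5)) = 28
g(f(5)) = 27
Difference = 1

1


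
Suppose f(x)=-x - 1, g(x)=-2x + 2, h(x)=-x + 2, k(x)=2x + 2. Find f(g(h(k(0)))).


k(0) = 2
h(2) = 0
g(0) = 2
f(2) = -3

-3


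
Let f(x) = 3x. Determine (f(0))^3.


0


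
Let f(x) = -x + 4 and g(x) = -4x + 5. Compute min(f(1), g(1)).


1


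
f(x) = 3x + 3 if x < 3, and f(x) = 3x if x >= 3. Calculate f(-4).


-4 satisfies x < 3
f(-4) = -9

-9


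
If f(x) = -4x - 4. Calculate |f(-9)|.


f(-9) = 32
|32| = 32

32


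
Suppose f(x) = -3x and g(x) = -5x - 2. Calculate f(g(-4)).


g(-4) = 18
f(18) = -54

-54


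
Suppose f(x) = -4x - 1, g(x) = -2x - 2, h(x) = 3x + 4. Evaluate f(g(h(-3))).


-33


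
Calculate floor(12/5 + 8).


12/5 = 2.4
2.4 + 8 = 10.4
floor(10.4) = 10

10


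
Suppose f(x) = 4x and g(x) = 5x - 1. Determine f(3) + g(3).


f(3) = 12
g(3) = 14
Sum = 26

26


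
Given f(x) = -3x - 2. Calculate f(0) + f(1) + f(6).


f(0) = -2
f(1) = -5
f(6) = -20
Sum = -27

-27


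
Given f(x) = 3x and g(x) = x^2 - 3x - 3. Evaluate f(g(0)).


g(0) = -3
f(-3) = -9

-9


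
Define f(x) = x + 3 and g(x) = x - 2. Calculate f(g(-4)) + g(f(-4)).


f(g(-4)) = -3
g(f(-4)) = -3
Sum = -6

-6


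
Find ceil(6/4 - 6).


6/4 = 1.5
1.5 - 6 = -4.5
ceil(-4.5) = -4

-4


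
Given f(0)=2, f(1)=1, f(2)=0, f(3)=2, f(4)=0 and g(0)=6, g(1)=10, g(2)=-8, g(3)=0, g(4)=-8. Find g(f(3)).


-8


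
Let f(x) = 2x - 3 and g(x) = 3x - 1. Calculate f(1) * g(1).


f(1) = -1
g(1) = 2
Product = -2

-2


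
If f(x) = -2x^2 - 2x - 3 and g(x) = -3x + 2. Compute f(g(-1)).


g(-1) = 5
f(5) = (-2)*(5)^2 - 2*(5) - 3 = -63

-63


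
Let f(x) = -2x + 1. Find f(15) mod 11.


f(15) = -29
-29 mod 11 = 4

4


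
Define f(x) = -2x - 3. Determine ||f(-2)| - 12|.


f(-2) = 1
|1| = 1
|1 - 12| = 11

11


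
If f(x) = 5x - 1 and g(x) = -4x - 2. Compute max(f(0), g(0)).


f(0) = -1
g(0) = -2
max = -1

-1


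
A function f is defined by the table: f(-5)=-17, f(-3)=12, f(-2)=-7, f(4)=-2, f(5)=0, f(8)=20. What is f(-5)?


Reading from the table at x = -5

-17


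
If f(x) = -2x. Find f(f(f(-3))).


24


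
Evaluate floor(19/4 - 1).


3


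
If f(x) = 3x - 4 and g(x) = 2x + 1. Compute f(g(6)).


g(6) = 13
f(13) = 35

35


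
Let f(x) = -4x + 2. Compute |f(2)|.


f(2) = -6
|-6| = 6

6


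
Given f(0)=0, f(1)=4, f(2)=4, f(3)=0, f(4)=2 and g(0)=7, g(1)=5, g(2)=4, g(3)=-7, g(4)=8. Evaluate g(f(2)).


f(2) = 4
g(4) = 8

8


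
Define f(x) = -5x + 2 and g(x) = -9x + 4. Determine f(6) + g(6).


f(6) = -28
g(6) = -50
Sum = -78

-78


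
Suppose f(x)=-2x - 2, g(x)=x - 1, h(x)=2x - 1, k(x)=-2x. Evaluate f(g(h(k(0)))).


k(0) = 0
h(0) = -1
g(-1) = -2
f(-2) = 2

2


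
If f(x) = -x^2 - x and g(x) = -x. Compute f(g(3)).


-6


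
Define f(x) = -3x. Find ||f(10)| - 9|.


f(10) = -30
|-30| = 30
|30 - 9| = 21

21


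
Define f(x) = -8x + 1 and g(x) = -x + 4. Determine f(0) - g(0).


f(0) = 1
g(0) = 4
Difference = -3

-3


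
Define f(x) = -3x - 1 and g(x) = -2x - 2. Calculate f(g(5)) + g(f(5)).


65


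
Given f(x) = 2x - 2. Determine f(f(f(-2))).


f(-2) = -6
f(-6) = -14
f(-14) = -30

-30


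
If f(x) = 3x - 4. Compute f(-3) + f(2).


f(-3) = -13
f(2) = 2
Sum = -11

-11


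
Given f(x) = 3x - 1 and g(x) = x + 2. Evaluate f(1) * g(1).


6


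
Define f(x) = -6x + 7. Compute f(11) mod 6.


f(11) = -59
-59 mod 6 = 1

1


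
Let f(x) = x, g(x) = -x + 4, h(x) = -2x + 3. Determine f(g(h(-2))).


-3


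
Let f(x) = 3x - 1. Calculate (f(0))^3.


f(0) = -1
(-1)^3 = -1

-1


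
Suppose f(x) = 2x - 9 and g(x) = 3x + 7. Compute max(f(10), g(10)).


f(10) = 11
g(10) = 37
max = 37

37


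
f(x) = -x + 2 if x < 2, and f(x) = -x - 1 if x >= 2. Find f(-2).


-2 satisfies x < 2
f(-2) = 4

4


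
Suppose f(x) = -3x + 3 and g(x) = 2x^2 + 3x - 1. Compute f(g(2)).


g(2) = 13
f(13) = -36

-36


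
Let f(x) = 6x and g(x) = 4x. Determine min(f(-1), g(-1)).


f(-1) = -6
g(-1) = -4
min = -6

-6


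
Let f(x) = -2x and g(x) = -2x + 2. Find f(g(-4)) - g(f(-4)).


f(g(-4)) = -20
g(f(-4)) = -14
Difference = -6

-6


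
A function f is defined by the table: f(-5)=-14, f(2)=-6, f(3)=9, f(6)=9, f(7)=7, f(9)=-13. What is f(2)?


Reading from the table at x = 2

-6


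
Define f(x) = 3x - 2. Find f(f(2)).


f(2) = 4
f(4) = 10

10


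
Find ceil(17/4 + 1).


6


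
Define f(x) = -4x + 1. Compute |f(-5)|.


f(-5) = 21
|21| = 21

21


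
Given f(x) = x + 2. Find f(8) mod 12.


f(8) = 10
10 mod 12 = 10

10


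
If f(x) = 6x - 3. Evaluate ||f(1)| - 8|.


f(1) = 3
|3| = 3
|3 - 8| = 5

5


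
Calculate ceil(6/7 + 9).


6/7 = 0.8571
0.8571 + 9 = 9.8571
ceil(9.8571) = 10

10


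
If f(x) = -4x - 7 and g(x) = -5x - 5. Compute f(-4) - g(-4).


f(-4) = 9
g(-4) = 15
Difference = -6

-6


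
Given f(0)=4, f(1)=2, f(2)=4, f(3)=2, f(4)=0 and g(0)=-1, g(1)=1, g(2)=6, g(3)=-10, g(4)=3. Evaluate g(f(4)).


f(4) = 0
g(0) = -1

-1


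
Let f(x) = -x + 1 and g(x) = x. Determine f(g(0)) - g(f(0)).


f(g(0)) = 1
g(f(0)) = 1
Difference = 0

0


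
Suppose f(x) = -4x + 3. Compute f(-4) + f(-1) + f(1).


f(-4) = 19
f(-1) = 7
f(1) = -1
Sum = 25

25


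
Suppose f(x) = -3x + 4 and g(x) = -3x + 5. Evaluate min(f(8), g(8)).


f(8) = -20
g(8) = -19
min = -20

-20


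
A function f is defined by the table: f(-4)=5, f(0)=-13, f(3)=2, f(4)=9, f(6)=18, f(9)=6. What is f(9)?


Reading from the table at x = 9

6


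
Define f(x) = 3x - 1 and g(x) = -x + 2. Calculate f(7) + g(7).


f(7) = 20
g(7) = -5
Sum = 15

15


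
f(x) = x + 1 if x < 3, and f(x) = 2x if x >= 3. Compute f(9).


9 satisfies x >= 3
f(9) = 18

18


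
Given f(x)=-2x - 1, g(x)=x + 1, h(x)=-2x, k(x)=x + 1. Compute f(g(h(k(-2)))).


k(-2) = -1
h(-1) = 2
g(2) = 3
f(3) = -7

-7


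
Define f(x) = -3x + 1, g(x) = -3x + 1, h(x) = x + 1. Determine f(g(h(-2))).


h(-2) = -1
g(-1) = 4
f(4) = -11

-11


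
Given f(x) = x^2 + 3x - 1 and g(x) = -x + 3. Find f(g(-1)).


27


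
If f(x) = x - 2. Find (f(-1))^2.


f(-1) = -3
(-3)^2 = 9

9


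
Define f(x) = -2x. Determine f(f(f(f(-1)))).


f(-1) = 2
f(2) = -4
f(-4) = 8
f(8) = -16

-16


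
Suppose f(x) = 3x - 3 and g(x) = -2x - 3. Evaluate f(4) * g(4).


-99


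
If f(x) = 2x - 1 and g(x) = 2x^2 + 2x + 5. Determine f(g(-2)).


g(-2) = 9
f(9) = 17

17


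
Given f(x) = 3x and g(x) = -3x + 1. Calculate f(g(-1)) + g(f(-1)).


22


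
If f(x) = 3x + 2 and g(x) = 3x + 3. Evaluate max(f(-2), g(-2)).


f(-2) = -4
g(-2) = -3
max = -3

-3


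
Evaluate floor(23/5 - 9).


-5


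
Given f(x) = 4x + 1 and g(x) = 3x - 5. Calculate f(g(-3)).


g(-3) = -14
f(-14) = -55

-55


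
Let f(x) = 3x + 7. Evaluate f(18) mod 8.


f(18) = 61
61 mod 8 = 5

5


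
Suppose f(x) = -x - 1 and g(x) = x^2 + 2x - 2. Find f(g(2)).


g(2) = 6
f(6) = -7

-7


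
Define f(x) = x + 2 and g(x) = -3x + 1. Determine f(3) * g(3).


-40


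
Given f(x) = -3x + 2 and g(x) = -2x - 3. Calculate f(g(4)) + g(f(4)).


52


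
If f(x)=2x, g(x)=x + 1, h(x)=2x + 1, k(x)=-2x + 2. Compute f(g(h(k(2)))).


-4


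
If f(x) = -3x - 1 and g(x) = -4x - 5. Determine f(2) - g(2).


f(2) = -7
g(2) = -13
Difference = 6

6


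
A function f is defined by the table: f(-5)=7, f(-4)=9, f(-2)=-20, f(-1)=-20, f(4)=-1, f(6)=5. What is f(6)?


5


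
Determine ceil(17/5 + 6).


17/5 = 3.4
3.4 + 6 = 9.4
ceil(9.4) = 10

10


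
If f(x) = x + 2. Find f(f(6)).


f(6) = 8
f(8) = 10

10


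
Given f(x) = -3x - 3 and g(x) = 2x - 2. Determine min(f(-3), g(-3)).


f(-3) = 6
g(-3) = -8
min = -8

-8


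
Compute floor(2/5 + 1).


2/5 = 0.4
0.4 + 1 = 1.4
floor(1.4) = 1

1


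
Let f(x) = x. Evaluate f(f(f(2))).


f(2) = 2
f(2) = 2
f(2) = 2

2


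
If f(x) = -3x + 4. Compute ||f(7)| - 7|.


f(7) = -17
|-17| = 17
|17 - 7| = 10

10


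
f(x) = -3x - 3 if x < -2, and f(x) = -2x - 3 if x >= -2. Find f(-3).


-3 satisfies x < -2
f(-3) = 6

6


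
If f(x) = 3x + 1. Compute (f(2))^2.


f(2) = 7
(7)^2 = 49

49


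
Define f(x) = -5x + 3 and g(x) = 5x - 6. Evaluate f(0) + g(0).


f(0) = 3
g(0) = -6
Sum = -3

-3


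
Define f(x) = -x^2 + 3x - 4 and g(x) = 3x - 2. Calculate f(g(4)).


-74


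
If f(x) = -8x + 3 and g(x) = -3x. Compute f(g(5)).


g(5) = -15
f(-15) = 123

123


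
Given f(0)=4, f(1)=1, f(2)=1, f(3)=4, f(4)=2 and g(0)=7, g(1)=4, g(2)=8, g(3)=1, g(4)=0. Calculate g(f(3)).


f(3) = 4
g(4) = 0

0


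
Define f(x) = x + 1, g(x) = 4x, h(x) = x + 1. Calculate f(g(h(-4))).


h(-4) = -3
g(-3) = -12
f(-12) = -11

-11


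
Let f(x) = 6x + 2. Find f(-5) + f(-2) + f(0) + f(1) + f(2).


f(-5) = -28
f(-2) = -10
f(0) = 2
f(1) = 8
f(2) = 14
Sum = -14

-14


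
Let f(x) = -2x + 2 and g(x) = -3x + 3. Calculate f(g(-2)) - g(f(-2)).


f(g(-2)) = -16
g(f(-2)) = -15
Difference = -1

-1


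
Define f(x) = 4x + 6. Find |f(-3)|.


6


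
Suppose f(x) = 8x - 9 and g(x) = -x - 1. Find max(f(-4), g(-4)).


f(-4) = -41
g(-4) = 3
max = 3

3


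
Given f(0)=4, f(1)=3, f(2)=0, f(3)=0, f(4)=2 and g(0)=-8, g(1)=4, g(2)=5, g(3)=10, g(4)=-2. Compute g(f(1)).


f(1) = 3
g(3) = 10

10


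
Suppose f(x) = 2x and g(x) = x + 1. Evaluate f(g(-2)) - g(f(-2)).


f(g(-2)) = -2
g(f(-2)) = -3
Difference = 1

1


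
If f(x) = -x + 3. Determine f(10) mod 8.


f(10) = -7
-7 mod 8 = 1

1


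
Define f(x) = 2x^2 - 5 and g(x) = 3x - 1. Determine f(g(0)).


-3


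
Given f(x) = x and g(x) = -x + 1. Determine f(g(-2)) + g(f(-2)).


f(g(-2)) = 3
g(f(-2)) = 3
Sum = 6

6


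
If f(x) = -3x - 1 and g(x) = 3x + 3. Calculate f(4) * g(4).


f(4) = -13
g(4) = 15
Product = -195

-195


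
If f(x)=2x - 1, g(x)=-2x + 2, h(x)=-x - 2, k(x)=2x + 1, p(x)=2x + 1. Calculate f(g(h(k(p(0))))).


23


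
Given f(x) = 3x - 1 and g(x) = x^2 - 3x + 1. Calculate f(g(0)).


g(0) = 1
f(1) = 2

2


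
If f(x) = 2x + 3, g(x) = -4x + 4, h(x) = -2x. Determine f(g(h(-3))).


h(-3) = 6
g(6) = -20
f(-20) = -37

-37


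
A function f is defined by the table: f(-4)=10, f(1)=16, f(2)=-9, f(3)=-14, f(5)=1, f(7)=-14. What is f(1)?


Reading from the table at x = 1

16


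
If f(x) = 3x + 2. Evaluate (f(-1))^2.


f(-1) = -1
(-1)^2 = 1

1


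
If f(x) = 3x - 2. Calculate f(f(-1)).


f(-1) = -5
f(-5) = -17

-17


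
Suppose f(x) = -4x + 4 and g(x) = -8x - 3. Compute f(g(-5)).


g(-5) = 37
f(37) = -144

-144


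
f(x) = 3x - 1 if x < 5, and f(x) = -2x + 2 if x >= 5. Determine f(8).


8 satisfies x >= 5
f(8) = -14

-14


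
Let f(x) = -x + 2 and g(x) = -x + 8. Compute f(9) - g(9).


f(9) = -7
g(9) = -1
Difference = -6

-6


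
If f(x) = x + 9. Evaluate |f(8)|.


f(8) = 17
|17| = 17

17


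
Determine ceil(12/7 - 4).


12/7 = 1.7143
1.7143 - 4 = -2.2857
ceil(-2.2857) = -2

-2


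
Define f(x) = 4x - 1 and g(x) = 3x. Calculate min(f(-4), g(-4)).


f(-4) = -17
g(-4) = -12
min = -17

-17


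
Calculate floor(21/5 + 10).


21/5 = 4.2
4.2 + 10 = 14.2
floor(14.2) = 14

14


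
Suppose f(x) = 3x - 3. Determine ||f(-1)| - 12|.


f(-1) = -6
|-6| = 6
|6 - 12| = 6

6


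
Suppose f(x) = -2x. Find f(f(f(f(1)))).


f(1) = -2
f(-2) = 4
f(4) = -8
f(-8) = 16

16


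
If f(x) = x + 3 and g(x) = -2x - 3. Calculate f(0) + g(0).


f(0) = 3
g(0) = -3
Sum = 0

0


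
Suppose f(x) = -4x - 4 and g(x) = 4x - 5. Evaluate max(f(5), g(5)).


f(5) = -24
g(5) = 15
max = 15

15


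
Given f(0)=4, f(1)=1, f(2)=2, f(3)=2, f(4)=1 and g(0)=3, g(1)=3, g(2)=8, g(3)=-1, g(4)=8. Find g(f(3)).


8


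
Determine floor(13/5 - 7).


13/5 = 2.6
2.6 - 7 = -4.4
floor(-4.4) = -5

-5


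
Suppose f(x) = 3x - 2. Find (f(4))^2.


f(4) = 10
(10)^2 = 100

100


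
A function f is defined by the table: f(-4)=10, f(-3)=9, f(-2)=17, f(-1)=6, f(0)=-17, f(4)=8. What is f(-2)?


Reading from the table at x = -2

17


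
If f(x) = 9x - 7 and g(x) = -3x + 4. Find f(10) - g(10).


f(10) = 83
g(10) = -26
Difference = 109

109


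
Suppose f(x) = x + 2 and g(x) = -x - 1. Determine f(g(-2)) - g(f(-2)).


4


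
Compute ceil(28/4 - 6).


28/4 = 7
7 - 6 = 1
ceil(1) = 1

1


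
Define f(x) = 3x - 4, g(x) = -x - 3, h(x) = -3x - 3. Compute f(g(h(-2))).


h(-2) = 3
g(3) = -6
f(-6) = -22

-22


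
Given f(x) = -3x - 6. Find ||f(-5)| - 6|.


f(-5) = 9
|9| = 9
|9 - 6| = 3

3


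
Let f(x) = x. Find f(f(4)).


f(4) = 4
f(4) = 4

4


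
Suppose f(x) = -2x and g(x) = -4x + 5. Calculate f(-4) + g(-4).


f(-4) = 8
g(-4) = 21
Sum = 29

29


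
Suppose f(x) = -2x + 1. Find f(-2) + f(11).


f(-2) = 5
f(11) = -21
Sum = -16

-16


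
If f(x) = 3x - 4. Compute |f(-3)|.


13


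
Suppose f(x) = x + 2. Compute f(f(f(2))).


8


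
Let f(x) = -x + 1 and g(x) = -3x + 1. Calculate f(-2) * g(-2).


f(-2) = 3
g(-2) = 7
Product = 21

21


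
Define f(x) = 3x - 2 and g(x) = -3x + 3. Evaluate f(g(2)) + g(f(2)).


f(g(2)) = -11
g(f(2)) = -9
Sum = -20

-20


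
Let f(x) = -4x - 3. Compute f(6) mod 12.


f(6) = -27
-27 mod 12 = 9

9


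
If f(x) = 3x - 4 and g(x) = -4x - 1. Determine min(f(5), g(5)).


f(5) = 11
g(5) = -21
min = -21

-21


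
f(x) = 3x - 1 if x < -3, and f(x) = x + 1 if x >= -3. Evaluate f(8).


9


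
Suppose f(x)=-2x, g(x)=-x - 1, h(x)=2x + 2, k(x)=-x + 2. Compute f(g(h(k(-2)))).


k(-2) = 4
h(4) = 10
g(10) = -11
f(-11) = 22

22


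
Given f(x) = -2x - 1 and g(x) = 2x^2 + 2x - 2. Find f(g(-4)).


g(-4) = 22
f(22) = -45

-45


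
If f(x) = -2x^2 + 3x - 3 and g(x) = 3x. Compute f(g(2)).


-57


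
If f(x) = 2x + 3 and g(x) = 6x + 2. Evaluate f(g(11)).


g(11) = 68
f(68) = 139

139


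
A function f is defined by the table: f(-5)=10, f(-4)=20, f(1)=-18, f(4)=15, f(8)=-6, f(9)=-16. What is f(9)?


Reading from the table at x = 9

-16


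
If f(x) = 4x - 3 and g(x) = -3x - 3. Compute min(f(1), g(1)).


f(1) = 1
g(1) = -6
min = -6

-6


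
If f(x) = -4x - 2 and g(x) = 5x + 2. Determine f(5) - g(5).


-49


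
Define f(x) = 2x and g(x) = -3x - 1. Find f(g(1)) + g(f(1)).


f(g(1)) = -8
g(f(1)) = -7
Sum = -15

-15


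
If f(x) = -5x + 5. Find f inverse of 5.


Solve -5x + 5 = 5
x = (5 - 5) / (-5) = 0

0


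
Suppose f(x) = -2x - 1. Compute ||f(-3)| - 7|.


f(-3) = 5
|5| = 5
|5 - 7| = 2

2


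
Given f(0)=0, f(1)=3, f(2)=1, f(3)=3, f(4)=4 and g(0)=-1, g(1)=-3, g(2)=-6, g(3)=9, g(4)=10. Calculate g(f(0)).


-1


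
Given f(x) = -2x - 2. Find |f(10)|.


f(10) = -22
|-22| = 22

22


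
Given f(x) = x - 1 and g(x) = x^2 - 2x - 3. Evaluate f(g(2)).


g(2) = -3
f(-3) = -4

-4


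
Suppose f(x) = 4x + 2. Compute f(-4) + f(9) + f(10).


66


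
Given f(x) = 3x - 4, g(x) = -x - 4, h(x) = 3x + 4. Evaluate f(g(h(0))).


h(0) = 4
g(4) = -8
f(-8) = -28

-28


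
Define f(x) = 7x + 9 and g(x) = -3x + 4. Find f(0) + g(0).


f(0) = 9
g(0) = 4
Sum = 13

13


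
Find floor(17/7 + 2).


4


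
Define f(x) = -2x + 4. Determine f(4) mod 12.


f(4) = -4
-4 mod 12 = 8

8


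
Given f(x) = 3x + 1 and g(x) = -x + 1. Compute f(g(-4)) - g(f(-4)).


f(g(-4)) = 16
g(f(-4)) = 12
Difference = 4

4


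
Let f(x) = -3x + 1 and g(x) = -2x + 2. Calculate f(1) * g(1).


f(1) = -2
g(1) = 0
Product = 0

0


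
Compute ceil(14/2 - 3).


14/2 = 7
7 - 3 = 4
ceil(4) = 4

4


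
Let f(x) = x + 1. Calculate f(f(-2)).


f(-2) = -1
f(-1) = 0

0


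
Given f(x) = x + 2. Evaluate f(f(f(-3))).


f(-3) = -1
f(-1) = 1
f(1) = 3

3


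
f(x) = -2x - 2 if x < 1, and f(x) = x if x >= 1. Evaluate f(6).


6 satisfies x >= 1
f(6) = 6

6


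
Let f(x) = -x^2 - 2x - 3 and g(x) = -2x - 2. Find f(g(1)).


g(1) = -4
f(-4) = (-1)*(-4)^2 - 2*(-4) - 3 = -11

-11


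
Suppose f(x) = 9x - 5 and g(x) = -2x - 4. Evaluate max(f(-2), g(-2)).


0


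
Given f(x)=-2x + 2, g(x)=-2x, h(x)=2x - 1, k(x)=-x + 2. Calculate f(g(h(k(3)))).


k(3) = -1
h(-1) = -3
g(-3) = 6
f(6) = -10

-10


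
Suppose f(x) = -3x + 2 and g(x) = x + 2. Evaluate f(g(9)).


g(9) = 11
f(11) = -31

-31


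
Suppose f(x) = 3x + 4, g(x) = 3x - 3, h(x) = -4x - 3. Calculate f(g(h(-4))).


h(-4) = 13
g(13) = 36
f(36) = 112

112


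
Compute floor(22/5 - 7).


22/5 = 4.4
4.4 - 7 = -2.6
floor(-2.6) = -3

-3


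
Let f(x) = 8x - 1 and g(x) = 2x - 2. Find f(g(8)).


g(8) = 14
f(14) = 111

111


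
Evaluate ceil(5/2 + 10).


5/2 = 2.5
2.5 + 10 = 12.5
ceil(12.5) = 13

13


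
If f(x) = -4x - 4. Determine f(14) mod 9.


3


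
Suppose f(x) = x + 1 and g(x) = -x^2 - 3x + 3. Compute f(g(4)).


g(4) = -25
f(-25) = -24

-24


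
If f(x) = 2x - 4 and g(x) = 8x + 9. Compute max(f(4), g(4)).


f(4) = 4
g(4) = 41
max = 41

41


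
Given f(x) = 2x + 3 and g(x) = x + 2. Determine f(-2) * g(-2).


f(-2) = -1
g(-2) = 0
Product = 0

0


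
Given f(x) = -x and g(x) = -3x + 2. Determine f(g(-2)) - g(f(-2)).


f(g(-2)) = -8
g(f(-2)) = -4
Difference = -4

-4


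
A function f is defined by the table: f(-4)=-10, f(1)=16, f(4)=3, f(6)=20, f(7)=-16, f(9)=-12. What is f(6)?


Reading from the table at x = 6

20


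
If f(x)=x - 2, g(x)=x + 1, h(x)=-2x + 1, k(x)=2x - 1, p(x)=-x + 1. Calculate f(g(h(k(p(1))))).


p(1) = 0
k(0) = -1
h(-1) = 3
g(3) = 4
f(4) = 2

2


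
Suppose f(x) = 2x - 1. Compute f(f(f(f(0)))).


f(0) = -1
f(-1) = -3
f(-3) = -7
f(-7) = -15

-15


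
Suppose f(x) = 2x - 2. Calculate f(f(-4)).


f(-4) = -10
f(-10) = -22

-22


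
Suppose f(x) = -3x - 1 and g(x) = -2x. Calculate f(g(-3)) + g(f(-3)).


f(g(-3)) = -19
g(f(-3)) = -16
Sum = -35

-35
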